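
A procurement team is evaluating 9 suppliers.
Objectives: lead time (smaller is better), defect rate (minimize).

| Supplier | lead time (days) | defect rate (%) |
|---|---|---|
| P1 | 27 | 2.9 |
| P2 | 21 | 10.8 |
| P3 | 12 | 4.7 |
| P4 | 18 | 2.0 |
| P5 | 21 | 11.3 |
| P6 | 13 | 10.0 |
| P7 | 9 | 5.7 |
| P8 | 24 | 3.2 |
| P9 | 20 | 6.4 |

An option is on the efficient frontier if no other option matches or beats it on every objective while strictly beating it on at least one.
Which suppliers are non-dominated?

P3, P4, P7

P1: dominated by P4 (lead time 18≤27, defect rate 2.0≤2.9).
P2: dominated by P3 (lead time 12≤21, defect rate 4.7≤10.8).
P3: not dominated.
P4: not dominated (best defect rate).
P5: dominated by P2 (lead time 21≤21, defect rate 10.8≤11.3).
P6: dominated by P3 (lead time 12≤13, defect rate 4.7≤10.0).
P7: not dominated (best lead time).
P8: dominated by P4 (lead time 18≤24, defect rate 2.0≤3.2).
P9: dominated by P3 (lead time 12≤20, defect rate 4.7≤6.4).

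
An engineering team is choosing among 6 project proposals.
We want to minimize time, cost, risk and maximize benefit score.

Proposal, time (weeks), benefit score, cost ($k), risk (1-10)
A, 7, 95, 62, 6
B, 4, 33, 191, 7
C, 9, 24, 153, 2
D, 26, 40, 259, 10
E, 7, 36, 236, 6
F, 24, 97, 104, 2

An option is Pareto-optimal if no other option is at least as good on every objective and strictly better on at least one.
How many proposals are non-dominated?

4

A: not dominated (best cost).
B: not dominated (best time).
C: not dominated.
D: dominated by A (time 7≤26, benefit score 95≥40, cost 62≤259, risk 6≤10).
E: dominated by A (time 7≤7, benefit score 95≥36, cost 62≤236, risk 6≤6).
F: not dominated (best benefit score).
Pareto-optimal: A, B, C, F → 4.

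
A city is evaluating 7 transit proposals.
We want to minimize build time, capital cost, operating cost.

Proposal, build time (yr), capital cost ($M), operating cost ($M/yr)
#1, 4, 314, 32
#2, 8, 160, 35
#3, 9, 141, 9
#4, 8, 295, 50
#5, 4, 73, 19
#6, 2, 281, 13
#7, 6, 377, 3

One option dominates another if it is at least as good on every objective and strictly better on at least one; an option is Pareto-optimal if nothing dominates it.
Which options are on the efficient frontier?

#3, #5, #6, #7

#1: dominated by #5 (build time 4≤4, capital cost 73≤314, operating cost 19≤32).
#2: dominated by #5 (build time 4≤8, capital cost 73≤160, operating cost 19≤35).
#3: not dominated.
#4: dominated by #2 (build time 8≤8, capital cost 160≤295, operating cost 35≤50).
#5: not dominated (best capital cost).
#6: not dominated (best build time).
#7: not dominated (best operating cost).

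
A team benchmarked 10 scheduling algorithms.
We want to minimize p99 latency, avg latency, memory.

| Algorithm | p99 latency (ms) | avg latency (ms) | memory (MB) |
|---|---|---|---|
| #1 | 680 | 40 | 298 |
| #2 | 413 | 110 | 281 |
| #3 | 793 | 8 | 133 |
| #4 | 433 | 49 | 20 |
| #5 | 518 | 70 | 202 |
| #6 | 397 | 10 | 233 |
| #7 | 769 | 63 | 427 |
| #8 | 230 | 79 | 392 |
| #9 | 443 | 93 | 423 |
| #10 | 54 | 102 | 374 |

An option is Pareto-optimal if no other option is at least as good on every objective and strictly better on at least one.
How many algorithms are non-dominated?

#1: dominated by #6 (p99 latency 397≤680, avg latency 10≤40, memory 233≤298).
#2: dominated by #6 (p99 latency 397≤413, avg latency 10≤110, memory 233≤281).
#3: not dominated (best avg latency).
#4: not dominated (best memory).
#5: dominated by #4 (p99 latency 433≤518, avg latency 49≤70, memory 20≤202).
#6: not dominated.
#7: dominated by #1 (p99 latency 680≤769, avg latency 40≤63, memory 298≤427).
#8: not dominated.
#9: dominated by #4 (p99 latency 433≤443, avg latency 49≤93, memory 20≤423).
#10: not dominated (best p99 latency).
Pareto-optimal: #3, #4, #6, #8, #10 → 5.

5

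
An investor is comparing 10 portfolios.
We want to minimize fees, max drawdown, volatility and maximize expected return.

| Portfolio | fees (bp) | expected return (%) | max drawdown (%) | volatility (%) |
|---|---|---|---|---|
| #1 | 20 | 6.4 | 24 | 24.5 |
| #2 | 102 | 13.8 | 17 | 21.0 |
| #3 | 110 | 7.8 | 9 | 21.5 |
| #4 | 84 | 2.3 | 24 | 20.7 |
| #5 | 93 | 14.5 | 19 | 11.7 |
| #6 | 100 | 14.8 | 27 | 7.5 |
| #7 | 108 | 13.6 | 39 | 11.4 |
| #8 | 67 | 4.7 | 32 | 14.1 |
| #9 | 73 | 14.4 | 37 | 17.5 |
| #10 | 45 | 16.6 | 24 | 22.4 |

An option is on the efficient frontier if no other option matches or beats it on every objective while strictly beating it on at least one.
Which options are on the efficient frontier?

#1: not dominated (best fees).
#2: not dominated.
#3: not dominated (best max drawdown).
#4: not dominated.
#5: not dominated.
#6: not dominated (best volatility).
#7: dominated by #6 (fees 100≤108, expected return 14.8≥13.6, max drawdown 27≤39, volatility 7.5≤11.4).
#8: not dominated.
#9: not dominated.
#10: not dominated (best expected return).

#1, #2, #3, #4, #5, #6, #8, #9, #10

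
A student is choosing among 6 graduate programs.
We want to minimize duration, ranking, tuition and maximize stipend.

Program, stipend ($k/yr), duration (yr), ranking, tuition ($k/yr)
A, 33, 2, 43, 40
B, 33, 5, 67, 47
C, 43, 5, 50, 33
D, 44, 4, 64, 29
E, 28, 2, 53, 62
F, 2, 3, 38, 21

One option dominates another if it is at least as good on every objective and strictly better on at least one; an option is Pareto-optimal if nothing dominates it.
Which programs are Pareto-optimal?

A, C, D, F

A: not dominated.
B: dominated by A (stipend 33≥33, duration 2≤5, ranking 43≤67, tuition 40≤47).
C: not dominated.
D: not dominated (best stipend).
E: dominated by A (stipend 33≥28, duration 2≤2, ranking 43≤53, tuition 40≤62).
F: not dominated (best ranking).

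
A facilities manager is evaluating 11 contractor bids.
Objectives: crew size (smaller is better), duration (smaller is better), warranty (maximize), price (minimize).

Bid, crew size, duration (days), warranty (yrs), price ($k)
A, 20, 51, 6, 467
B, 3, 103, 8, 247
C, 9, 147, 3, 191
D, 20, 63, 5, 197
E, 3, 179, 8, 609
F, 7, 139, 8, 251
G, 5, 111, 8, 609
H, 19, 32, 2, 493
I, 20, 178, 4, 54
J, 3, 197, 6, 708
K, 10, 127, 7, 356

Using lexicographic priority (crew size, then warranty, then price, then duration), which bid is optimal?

B

First minimize crew size: best is 3, kept {B, E, J}.
Then maximize warranty: best is 8, kept {B, E}.
Then minimize price: best is 247, kept {B}.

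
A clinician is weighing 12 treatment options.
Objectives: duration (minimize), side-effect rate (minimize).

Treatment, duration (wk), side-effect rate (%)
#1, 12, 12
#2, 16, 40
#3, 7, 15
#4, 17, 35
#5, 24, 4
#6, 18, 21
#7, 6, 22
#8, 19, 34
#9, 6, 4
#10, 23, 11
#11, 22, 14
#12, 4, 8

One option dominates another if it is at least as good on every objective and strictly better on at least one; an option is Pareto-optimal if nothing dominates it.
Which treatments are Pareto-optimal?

#1: dominated by #9 (duration 6≤12, side-effect rate 4≤12).
#2: dominated by #1 (duration 12≤16, side-effect rate 12≤40).
#3: dominated by #9 (duration 6≤7, side-effect rate 4≤15).
#4: dominated by #1 (duration 12≤17, side-effect rate 12≤35).
#5: dominated by #9 (duration 6≤24, side-effect rate 4≤4).
#6: dominated by #1 (duration 12≤18, side-effect rate 12≤21).
#7: dominated by #9 (duration 6≤6, side-effect rate 4≤22).
#8: dominated by #1 (duration 12≤19, side-effect rate 12≤34).
#9: not dominated.
#10: dominated by #9 (duration 6≤23, side-effect rate 4≤11).
#11: dominated by #1 (duration 12≤22, side-effect rate 12≤14).
#12: not dominated (best duration).

#9, #12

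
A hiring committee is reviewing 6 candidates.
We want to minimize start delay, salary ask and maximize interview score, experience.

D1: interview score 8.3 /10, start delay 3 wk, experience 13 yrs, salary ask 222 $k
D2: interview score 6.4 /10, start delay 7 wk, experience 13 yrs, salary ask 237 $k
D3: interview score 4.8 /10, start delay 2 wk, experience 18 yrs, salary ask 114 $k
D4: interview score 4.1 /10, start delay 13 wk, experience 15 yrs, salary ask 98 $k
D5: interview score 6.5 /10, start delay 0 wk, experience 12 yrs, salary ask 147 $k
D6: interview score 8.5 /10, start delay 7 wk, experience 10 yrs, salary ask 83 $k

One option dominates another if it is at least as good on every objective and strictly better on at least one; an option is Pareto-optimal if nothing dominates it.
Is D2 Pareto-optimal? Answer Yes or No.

D1 vs D2: interview score 8.3≥6.4, start delay 3≤7, experience 13≥13, salary ask 222≤237 — D1 is at least as good on every objective and strictly better on at least one, so D1 dominates D2.

No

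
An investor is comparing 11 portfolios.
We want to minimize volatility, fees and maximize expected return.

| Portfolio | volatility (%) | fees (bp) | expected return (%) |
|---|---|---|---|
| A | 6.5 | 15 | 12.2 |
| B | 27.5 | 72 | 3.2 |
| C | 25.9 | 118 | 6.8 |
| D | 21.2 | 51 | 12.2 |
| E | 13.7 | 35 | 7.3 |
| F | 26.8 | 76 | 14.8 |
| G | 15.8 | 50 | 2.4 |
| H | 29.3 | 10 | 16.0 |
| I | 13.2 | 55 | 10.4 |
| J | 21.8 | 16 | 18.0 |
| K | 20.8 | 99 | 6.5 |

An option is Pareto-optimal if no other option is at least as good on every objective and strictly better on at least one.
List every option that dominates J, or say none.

A: worse on expected return (12.2 vs 18.0).
B: worse on volatility (27.5 vs 21.8).
C: worse on volatility (25.9 vs 21.8).
D: worse on fees (51 vs 16).
E: worse on fees (35 vs 16).
F: worse on volatility (26.8 vs 21.8).
G: worse on fees (50 vs 16).
H: worse on volatility (29.3 vs 21.8).
I: worse on fees (55 vs 16).
K: worse on fees (99 vs 16).
No option dominates J.

none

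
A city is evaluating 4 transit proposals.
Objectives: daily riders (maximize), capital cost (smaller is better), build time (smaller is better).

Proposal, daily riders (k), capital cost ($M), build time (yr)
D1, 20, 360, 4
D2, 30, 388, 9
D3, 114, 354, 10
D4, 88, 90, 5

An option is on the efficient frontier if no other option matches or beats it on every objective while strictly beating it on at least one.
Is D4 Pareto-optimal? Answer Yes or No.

D1: worse on daily riders (20 vs 88).
D2: worse on daily riders (30 vs 88).
D3: worse on capital cost (354 vs 90).
No option is at least as good as D4 on every objective and strictly better on one.

Yes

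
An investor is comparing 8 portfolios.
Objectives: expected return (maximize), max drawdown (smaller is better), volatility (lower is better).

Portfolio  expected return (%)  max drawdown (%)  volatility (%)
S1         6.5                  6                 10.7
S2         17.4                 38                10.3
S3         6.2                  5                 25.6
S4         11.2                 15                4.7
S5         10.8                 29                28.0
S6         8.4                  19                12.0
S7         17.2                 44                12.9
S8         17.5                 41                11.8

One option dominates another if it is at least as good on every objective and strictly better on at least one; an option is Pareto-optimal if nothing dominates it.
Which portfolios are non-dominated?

S1, S2, S3, S4, S8

S1: not dominated.
S2: not dominated.
S3: not dominated (best max drawdown).
S4: not dominated (best volatility).
S5: dominated by S4 (expected return 11.2≥10.8, max drawdown 15≤29, volatility 4.7≤28.0).
S6: dominated by S4 (expected return 11.2≥8.4, max drawdown 15≤19, volatility 4.7≤12.0).
S7: dominated by S2 (expected return 17.4≥17.2, max drawdown 38≤44, volatility 10.3≤12.9).
S8: not dominated (best expected return).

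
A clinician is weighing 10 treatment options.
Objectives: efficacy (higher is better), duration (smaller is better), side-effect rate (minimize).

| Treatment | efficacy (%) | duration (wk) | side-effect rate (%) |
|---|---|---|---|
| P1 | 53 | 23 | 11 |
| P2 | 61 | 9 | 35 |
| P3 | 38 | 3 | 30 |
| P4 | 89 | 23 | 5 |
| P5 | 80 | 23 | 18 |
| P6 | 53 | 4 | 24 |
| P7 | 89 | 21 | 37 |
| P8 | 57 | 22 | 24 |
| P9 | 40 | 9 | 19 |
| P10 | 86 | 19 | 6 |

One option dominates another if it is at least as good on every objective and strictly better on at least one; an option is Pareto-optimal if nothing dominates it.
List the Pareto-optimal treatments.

P1: dominated by P4 (efficacy 89≥53, duration 23≤23, side-effect rate 5≤11).
P2: not dominated.
P3: not dominated (best duration).
P4: not dominated (best side-effect rate).
P5: dominated by P4 (efficacy 89≥80, duration 23≤23, side-effect rate 5≤18).
P6: not dominated.
P7: not dominated.
P8: dominated by P10 (efficacy 86≥57, duration 19≤22, side-effect rate 6≤24).
P9: not dominated.
P10: not dominated.

P2, P3, P4, P6, P7, P9, P10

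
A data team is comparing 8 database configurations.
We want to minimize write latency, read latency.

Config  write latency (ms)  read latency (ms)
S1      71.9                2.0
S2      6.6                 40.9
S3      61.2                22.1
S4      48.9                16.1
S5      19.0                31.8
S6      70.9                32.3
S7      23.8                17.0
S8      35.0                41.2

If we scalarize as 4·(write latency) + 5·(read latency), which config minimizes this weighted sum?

S1: 4·71.9 + 5·2.0 = 297.6
S2: 4·6.6 + 5·40.9 = 230.9
S3: 4·61.2 + 5·22.1 = 355.3
S4: 4·48.9 + 5·16.1 = 276.1
S5: 4·19.0 + 5·31.8 = 235.0
S6: 4·70.9 + 5·32.3 = 445.1
S7: 4·23.8 + 5·17.0 = 180.2
S8: 4·35.0 + 5·41.2 = 346.0
Lowest: S7 at 180.2.

S7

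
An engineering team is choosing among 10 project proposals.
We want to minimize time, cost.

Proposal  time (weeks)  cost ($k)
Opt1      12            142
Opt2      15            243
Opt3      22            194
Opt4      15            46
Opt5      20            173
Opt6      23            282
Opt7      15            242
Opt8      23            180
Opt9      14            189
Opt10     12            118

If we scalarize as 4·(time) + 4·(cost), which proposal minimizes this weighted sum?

Opt4

Opt1: 4·12 + 4·142 = 616
Opt2: 4·15 + 4·243 = 1032
Opt3: 4·22 + 4·194 = 864
Opt4: 4·15 + 4·46 = 244
Opt5: 4·20 + 4·173 = 772
Opt6: 4·23 + 4·282 = 1220
Opt7: 4·15 + 4·242 = 1028
Opt8: 4·23 + 4·180 = 812
Opt9: 4·14 + 4·189 = 812
Opt10: 4·12 + 4·118 = 520
Lowest: Opt4 at 244.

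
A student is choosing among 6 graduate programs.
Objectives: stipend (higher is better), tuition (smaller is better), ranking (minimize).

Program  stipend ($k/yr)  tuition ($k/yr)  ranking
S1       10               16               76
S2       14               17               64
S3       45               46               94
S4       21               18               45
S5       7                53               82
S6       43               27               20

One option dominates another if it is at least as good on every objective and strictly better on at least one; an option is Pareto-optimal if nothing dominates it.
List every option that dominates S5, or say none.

S1, S2, S4, S6

S1: stipend 10≥7, tuition 16≤53, ranking 76≤82 — dominates S5.
S2: stipend 14≥7, tuition 17≤53, ranking 64≤82 — dominates S5.
S4: stipend 21≥7, tuition 18≤53, ranking 45≤82 — dominates S5.
S6: stipend 43≥7, tuition 27≤53, ranking 20≤82 — dominates S5.
Others (S3) are each worse than S5 on at least one objective.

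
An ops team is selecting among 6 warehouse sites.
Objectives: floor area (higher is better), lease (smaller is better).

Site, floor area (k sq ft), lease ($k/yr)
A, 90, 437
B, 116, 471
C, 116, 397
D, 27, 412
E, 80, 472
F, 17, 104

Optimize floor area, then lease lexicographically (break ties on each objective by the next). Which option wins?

First maximize floor area: best is 116, kept {B, C}.
Then minimize lease: best is 397, kept {C}.

C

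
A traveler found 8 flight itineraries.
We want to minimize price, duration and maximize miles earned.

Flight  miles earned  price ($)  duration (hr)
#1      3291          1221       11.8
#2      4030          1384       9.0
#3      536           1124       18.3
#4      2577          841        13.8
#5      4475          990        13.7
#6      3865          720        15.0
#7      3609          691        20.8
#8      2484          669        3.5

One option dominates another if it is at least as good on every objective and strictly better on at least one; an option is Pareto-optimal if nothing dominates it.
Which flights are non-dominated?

#1, #2, #4, #5, #6, #7, #8

#1: not dominated.
#2: not dominated.
#3: dominated by #4 (miles earned 2577≥536, price 841≤1124, duration 13.8≤18.3).
#4: not dominated.
#5: not dominated (best miles earned).
#6: not dominated.
#7: not dominated.
#8: not dominated (best price).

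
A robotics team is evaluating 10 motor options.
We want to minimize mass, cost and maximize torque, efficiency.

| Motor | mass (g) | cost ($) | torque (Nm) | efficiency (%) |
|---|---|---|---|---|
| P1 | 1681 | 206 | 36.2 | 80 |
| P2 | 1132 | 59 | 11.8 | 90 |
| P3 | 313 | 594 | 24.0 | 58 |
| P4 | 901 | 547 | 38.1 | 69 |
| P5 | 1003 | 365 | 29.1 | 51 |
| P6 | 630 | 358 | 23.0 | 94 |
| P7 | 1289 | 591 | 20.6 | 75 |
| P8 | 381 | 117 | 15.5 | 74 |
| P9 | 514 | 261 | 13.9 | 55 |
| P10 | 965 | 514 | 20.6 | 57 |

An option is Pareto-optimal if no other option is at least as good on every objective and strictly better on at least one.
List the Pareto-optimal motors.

P1: not dominated.
P2: not dominated (best cost).
P3: not dominated (best mass).
P4: not dominated (best torque).
P5: not dominated.
P6: not dominated (best efficiency).
P7: dominated by P6 (mass 630≤1289, cost 358≤591, torque 23.0≥20.6, efficiency 94≥75).
P8: not dominated.
P9: dominated by P8 (mass 381≤514, cost 117≤261, torque 15.5≥13.9, efficiency 74≥55).
P10: dominated by P6 (mass 630≤965, cost 358≤514, torque 23.0≥20.6, efficiency 94≥57).

P1, P2, P3, P4, P5, P6, P8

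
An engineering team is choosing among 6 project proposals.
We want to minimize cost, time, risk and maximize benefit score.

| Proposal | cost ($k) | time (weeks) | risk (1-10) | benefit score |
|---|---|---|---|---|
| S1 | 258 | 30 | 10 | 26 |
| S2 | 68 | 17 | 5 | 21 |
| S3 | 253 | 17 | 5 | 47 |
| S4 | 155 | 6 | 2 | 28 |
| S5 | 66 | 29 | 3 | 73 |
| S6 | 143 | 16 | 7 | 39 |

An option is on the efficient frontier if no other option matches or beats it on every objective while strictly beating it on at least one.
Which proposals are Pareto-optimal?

S2, S3, S4, S5, S6

S1: dominated by S3 (cost 253≤258, time 17≤30, risk 5≤10, benefit score 47≥26).
S2: not dominated.
S3: not dominated.
S4: not dominated (best time).
S5: not dominated (best cost).
S6: not dominated.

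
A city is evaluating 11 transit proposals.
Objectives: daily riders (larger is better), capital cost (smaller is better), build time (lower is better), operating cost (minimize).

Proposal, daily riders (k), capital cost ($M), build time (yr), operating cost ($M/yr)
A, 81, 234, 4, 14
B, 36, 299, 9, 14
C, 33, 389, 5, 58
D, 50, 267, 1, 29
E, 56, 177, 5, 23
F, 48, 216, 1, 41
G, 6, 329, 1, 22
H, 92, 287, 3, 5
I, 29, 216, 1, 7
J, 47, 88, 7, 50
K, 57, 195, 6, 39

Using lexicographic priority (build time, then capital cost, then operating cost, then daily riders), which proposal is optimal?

I

First minimize build time: best is 1, kept {D, F, G, I}.
Then minimize capital cost: best is 216, kept {F, I}.
Then minimize operating cost: best is 7, kept {I}.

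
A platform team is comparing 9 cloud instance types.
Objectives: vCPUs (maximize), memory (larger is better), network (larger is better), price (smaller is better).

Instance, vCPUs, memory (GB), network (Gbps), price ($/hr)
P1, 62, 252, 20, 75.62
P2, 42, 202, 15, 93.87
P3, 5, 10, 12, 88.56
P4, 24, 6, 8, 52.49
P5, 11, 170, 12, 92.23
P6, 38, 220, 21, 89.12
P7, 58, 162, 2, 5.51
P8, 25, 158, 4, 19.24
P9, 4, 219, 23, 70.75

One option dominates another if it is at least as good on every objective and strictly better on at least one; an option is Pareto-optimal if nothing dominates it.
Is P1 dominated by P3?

No

P3 vs P1: P3 is worse on vCPUs (5 vs 62), so it does not dominate P1.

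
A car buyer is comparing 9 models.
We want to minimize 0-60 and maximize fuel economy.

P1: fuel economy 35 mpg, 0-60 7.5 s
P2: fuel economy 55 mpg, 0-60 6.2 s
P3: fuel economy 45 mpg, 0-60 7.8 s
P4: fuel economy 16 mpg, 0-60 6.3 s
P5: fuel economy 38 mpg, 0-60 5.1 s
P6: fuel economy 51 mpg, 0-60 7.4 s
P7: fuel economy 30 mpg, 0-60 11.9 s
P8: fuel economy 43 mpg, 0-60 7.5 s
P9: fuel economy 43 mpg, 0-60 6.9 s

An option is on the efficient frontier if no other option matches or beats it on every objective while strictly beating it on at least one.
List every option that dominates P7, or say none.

P1: fuel economy 35≥30, 0-60 7.5≤11.9 — dominates P7.
P2: fuel economy 55≥30, 0-60 6.2≤11.9 — dominates P7.
P3: fuel economy 45≥30, 0-60 7.8≤11.9 — dominates P7.
P5: fuel economy 38≥30, 0-60 5.1≤11.9 — dominates P7.
P6: fuel economy 51≥30, 0-60 7.4≤11.9 — dominates P7.
P8: fuel economy 43≥30, 0-60 7.5≤11.9 — dominates P7.
P9: fuel economy 43≥30, 0-60 6.9≤11.9 — dominates P7.
Others (P4) are each worse than P7 on at least one objective.

P1, P2, P3, P5, P6, P8, P9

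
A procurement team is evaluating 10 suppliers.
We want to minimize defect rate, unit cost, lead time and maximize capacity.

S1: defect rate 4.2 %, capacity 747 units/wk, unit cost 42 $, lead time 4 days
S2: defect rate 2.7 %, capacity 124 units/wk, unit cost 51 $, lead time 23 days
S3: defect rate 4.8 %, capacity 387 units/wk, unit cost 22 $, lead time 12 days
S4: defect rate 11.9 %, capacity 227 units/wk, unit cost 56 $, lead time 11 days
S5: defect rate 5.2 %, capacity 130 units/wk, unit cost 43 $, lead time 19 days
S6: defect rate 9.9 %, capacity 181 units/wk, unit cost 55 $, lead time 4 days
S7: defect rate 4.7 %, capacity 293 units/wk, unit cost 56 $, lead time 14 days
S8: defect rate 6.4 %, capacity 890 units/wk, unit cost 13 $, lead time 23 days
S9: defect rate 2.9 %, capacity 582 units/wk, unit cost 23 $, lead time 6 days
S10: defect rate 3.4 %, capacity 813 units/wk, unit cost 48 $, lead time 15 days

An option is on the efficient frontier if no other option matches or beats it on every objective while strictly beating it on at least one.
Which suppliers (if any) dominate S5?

S1: defect rate 4.2≤5.2, capacity 747≥130, unit cost 42≤43, lead time 4≤19 — dominates S5.
S3: defect rate 4.8≤5.2, capacity 387≥130, unit cost 22≤43, lead time 12≤19 — dominates S5.
S9: defect rate 2.9≤5.2, capacity 582≥130, unit cost 23≤43, lead time 6≤19 — dominates S5.
Others (S2, S4, S6, S7, S8, S10) are each worse than S5 on at least one objective.

S1, S3, S9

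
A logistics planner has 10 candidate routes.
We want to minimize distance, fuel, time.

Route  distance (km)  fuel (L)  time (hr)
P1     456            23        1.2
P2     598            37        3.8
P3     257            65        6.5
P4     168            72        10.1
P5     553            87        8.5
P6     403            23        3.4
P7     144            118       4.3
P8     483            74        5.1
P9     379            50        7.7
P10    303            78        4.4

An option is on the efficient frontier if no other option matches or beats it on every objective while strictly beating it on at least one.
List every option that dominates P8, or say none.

P1, P6

P1: distance 456≤483, fuel 23≤74, time 1.2≤5.1 — dominates P8.
P6: distance 403≤483, fuel 23≤74, time 3.4≤5.1 — dominates P8.
Others (P2, P3, P4, P5, P7, P9, P10) are each worse than P8 on at least one objective.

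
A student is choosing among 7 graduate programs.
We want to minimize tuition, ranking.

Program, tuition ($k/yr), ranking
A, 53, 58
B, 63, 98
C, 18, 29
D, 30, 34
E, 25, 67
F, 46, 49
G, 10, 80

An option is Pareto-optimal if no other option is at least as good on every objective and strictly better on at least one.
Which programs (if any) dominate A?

C: tuition 18≤53, ranking 29≤58 — dominates A.
D: tuition 30≤53, ranking 34≤58 — dominates A.
F: tuition 46≤53, ranking 49≤58 — dominates A.
Others (B, E, G) are each worse than A on at least one objective.

C, D, F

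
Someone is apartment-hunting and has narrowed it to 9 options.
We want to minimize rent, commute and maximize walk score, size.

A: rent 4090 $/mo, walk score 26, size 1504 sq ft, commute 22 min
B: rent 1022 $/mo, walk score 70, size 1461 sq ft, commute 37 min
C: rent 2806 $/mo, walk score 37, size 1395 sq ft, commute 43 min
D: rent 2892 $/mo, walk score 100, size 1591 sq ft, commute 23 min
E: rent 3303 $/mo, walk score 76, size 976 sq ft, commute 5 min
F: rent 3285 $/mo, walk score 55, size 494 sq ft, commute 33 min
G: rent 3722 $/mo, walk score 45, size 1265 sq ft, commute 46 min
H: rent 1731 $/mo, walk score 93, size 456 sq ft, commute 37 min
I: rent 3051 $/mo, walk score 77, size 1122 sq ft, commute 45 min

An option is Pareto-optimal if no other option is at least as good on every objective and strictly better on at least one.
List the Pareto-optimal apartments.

A: not dominated.
B: not dominated (best rent).
C: dominated by B (rent 1022≤2806, walk score 70≥37, size 1461≥1395, commute 37≤43).
D: not dominated (best walk score).
E: not dominated (best commute).
F: dominated by D (rent 2892≤3285, walk score 100≥55, size 1591≥494, commute 23≤33).
G: dominated by B (rent 1022≤3722, walk score 70≥45, size 1461≥1265, commute 37≤46).
H: not dominated.
I: dominated by D (rent 2892≤3051, walk score 100≥77, size 1591≥1122, commute 23≤45).

A, B, D, E, H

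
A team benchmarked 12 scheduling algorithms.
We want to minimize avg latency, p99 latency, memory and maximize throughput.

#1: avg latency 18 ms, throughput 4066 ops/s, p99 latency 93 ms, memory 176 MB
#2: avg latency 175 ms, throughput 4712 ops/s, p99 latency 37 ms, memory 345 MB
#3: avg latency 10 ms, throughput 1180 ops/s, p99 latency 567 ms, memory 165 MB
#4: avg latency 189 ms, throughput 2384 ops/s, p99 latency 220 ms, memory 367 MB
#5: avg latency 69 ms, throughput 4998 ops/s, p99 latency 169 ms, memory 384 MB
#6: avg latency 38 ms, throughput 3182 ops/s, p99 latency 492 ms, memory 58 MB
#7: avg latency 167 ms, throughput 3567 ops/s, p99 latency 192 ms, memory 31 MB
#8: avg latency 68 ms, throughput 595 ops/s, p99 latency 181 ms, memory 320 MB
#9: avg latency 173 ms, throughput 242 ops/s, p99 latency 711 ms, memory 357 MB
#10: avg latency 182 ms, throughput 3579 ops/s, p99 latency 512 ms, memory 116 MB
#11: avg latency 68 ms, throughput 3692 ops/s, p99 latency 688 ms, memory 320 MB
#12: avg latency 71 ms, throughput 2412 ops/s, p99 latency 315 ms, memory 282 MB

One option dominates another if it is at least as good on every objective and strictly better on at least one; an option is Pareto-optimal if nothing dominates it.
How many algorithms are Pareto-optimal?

#1: not dominated.
#2: not dominated (best p99 latency).
#3: not dominated (best avg latency).
#4: dominated by #1 (avg latency 18≤189, throughput 4066≥2384, p99 latency 93≤220, memory 176≤367).
#5: not dominated (best throughput).
#6: not dominated.
#7: not dominated (best memory).
#8: dominated by #1 (avg latency 18≤68, throughput 4066≥595, p99 latency 93≤181, memory 176≤320).
#9: dominated by #1 (avg latency 18≤173, throughput 4066≥242, p99 latency 93≤711, memory 176≤357).
#10: not dominated.
#11: dominated by #1 (avg latency 18≤68, throughput 4066≥3692, p99 latency 93≤688, memory 176≤320).
#12: dominated by #1 (avg latency 18≤71, throughput 4066≥2412, p99 latency 93≤315, memory 176≤282).
Pareto-optimal: #1, #2, #3, #5, #6, #7, #10 → 7.

7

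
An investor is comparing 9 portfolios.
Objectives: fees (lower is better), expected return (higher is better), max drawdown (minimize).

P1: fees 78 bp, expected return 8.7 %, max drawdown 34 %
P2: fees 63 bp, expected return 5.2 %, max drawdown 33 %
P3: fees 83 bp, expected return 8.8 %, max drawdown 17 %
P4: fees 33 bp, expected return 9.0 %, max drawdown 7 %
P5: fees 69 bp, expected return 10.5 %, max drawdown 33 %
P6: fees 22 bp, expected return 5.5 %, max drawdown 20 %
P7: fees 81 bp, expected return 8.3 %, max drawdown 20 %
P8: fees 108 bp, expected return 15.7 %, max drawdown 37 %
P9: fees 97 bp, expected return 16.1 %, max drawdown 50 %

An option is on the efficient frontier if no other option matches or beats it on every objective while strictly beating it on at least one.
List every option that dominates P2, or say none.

P4, P6

P4: fees 33≤63, expected return 9.0≥5.2, max drawdown 7≤33 — dominates P2.
P6: fees 22≤63, expected return 5.5≥5.2, max drawdown 20≤33 — dominates P2.
Others (P1, P3, P5, P7, P8, P9) are each worse than P2 on at least one objective.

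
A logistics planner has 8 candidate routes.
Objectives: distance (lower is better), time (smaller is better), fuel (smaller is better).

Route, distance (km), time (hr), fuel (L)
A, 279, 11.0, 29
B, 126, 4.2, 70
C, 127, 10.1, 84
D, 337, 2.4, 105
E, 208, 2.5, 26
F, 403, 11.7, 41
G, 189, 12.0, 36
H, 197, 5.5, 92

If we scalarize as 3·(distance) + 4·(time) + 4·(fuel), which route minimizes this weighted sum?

A: 3·279 + 4·11.0 + 4·29 = 997.0
B: 3·126 + 4·4.2 + 4·70 = 674.8
C: 3·127 + 4·10.1 + 4·84 = 757.4
D: 3·337 + 4·2.4 + 4·105 = 1440.6
E: 3·208 + 4·2.5 + 4·26 = 738.0
F: 3·403 + 4·11.7 + 4·41 = 1419.8
G: 3·189 + 4·12.0 + 4·36 = 759.0
H: 3·197 + 4·5.5 + 4·92 = 981.0
Lowest: B at 674.8.

B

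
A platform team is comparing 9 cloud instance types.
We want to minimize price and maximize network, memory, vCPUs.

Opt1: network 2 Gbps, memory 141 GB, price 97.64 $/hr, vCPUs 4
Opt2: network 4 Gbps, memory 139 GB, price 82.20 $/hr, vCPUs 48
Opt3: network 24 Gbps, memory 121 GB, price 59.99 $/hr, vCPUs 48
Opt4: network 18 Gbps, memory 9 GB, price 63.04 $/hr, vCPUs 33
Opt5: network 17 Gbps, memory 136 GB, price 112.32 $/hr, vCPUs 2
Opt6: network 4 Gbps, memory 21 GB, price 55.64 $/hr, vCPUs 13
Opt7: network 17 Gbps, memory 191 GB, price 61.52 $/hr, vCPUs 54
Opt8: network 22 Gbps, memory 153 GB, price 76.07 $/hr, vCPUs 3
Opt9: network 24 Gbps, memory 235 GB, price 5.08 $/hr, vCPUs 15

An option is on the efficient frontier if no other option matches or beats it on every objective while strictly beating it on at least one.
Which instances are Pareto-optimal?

Opt1: dominated by Opt7 (network 17≥2, memory 191≥141, price 61.52≤97.64, vCPUs 54≥4).
Opt2: dominated by Opt7 (network 17≥4, memory 191≥139, price 61.52≤82.20, vCPUs 54≥48).
Opt3: not dominated.
Opt4: dominated by Opt3 (network 24≥18, memory 121≥9, price 59.99≤63.04, vCPUs 48≥33).
Opt5: dominated by Opt7 (network 17≥17, memory 191≥136, price 61.52≤112.32, vCPUs 54≥2).
Opt6: dominated by Opt9 (network 24≥4, memory 235≥21, price 5.08≤55.64, vCPUs 15≥13).
Opt7: not dominated (best vCPUs).
Opt8: dominated by Opt9 (network 24≥22, memory 235≥153, price 5.08≤76.07, vCPUs 15≥3).
Opt9: not dominated (best memory).

Opt3, Opt7, Opt9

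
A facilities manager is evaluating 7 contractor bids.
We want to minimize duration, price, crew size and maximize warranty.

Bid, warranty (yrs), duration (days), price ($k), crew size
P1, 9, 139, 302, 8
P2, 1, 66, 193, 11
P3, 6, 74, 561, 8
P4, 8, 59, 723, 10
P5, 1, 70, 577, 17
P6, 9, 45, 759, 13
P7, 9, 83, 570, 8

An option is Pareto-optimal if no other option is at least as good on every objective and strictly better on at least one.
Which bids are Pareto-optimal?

P1, P2, P3, P4, P6, P7

P1: not dominated.
P2: not dominated (best price).
P3: not dominated.
P4: not dominated.
P5: dominated by P2 (warranty 1≥1, duration 66≤70, price 193≤577, crew size 11≤17).
P6: not dominated (best duration).
P7: not dominated.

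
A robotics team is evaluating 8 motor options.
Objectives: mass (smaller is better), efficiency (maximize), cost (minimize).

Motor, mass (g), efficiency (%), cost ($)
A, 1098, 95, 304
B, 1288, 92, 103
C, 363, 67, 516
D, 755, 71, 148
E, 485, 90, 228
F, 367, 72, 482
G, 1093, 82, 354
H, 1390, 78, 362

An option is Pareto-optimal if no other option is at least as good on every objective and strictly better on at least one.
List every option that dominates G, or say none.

E

E: mass 485≤1093, efficiency 90≥82, cost 228≤354 — dominates G.
Others (A, B, C, D, F, H) are each worse than G on at least one objective.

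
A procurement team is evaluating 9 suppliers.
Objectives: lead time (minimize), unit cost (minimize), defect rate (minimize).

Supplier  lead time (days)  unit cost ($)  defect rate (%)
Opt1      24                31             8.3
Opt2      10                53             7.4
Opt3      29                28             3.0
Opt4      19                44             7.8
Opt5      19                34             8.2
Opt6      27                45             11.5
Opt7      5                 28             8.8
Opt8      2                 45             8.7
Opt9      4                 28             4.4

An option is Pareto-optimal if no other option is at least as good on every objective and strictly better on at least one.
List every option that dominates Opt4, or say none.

Opt9

Opt9: lead time 4≤19, unit cost 28≤44, defect rate 4.4≤7.8 — dominates Opt4.
Others (Opt1, Opt2, Opt3, Opt5, Opt6, Opt7, Opt8) are each worse than Opt4 on at least one objective.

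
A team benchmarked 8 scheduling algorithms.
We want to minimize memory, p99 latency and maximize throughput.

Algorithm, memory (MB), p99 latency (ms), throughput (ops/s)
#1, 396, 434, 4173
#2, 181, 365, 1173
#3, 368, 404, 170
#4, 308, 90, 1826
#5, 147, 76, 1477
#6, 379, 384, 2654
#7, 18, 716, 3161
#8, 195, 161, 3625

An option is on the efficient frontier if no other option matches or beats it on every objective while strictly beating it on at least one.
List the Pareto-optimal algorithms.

#1, #4, #5, #7, #8

#1: not dominated (best throughput).
#2: dominated by #5 (memory 147≤181, p99 latency 76≤365, throughput 1477≥1173).
#3: dominated by #2 (memory 181≤368, p99 latency 365≤404, throughput 1173≥170).
#4: not dominated.
#5: not dominated (best p99 latency).
#6: dominated by #8 (memory 195≤379, p99 latency 161≤384, throughput 3625≥2654).
#7: not dominated (best memory).
#8: not dominated.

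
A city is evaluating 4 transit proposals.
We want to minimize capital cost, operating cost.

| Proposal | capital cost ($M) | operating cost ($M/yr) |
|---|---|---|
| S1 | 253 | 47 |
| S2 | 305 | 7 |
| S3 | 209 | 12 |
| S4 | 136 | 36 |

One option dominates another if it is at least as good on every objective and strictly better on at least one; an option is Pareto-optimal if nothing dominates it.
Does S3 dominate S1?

Yes

S3 vs S1: capital cost 209≤253, operating cost 12≤47 — S3 is at least as good on every objective with at least one strict improvement.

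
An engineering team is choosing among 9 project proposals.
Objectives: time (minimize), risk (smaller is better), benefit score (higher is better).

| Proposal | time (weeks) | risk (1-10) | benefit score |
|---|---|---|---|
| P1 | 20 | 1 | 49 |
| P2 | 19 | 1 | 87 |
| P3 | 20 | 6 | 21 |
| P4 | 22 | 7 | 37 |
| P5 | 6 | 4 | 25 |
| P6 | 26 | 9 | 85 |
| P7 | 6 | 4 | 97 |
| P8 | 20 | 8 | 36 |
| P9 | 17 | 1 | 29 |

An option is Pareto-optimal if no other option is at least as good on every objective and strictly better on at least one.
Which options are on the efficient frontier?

P1: dominated by P2 (time 19≤20, risk 1≤1, benefit score 87≥49).
P2: not dominated.
P3: dominated by P1 (time 20≤20, risk 1≤6, benefit score 49≥21).
P4: dominated by P1 (time 20≤22, risk 1≤7, benefit score 49≥37).
P5: dominated by P7 (time 6≤6, risk 4≤4, benefit score 97≥25).
P6: dominated by P2 (time 19≤26, risk 1≤9, benefit score 87≥85).
P7: not dominated (best benefit score).
P8: dominated by P1 (time 20≤20, risk 1≤8, benefit score 49≥36).
P9: not dominated.

P2, P7, P9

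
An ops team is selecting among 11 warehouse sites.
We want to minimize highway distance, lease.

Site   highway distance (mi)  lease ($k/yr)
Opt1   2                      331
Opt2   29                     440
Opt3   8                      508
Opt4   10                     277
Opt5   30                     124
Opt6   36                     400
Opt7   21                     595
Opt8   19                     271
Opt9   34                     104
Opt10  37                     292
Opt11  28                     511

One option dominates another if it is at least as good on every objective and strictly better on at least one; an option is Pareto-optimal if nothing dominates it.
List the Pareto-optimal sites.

Opt1: not dominated (best highway distance).
Opt2: dominated by Opt1 (highway distance 2≤29, lease 331≤440).
Opt3: dominated by Opt1 (highway distance 2≤8, lease 331≤508).
Opt4: not dominated.
Opt5: not dominated.
Opt6: dominated by Opt1 (highway distance 2≤36, lease 331≤400).
Opt7: dominated by Opt1 (highway distance 2≤21, lease 331≤595).
Opt8: not dominated.
Opt9: not dominated (best lease).
Opt10: dominated by Opt4 (highway distance 10≤37, lease 277≤292).
Opt11: dominated by Opt1 (highway distance 2≤28, lease 331≤511).

Opt1, Opt4, Opt5, Opt8, Opt9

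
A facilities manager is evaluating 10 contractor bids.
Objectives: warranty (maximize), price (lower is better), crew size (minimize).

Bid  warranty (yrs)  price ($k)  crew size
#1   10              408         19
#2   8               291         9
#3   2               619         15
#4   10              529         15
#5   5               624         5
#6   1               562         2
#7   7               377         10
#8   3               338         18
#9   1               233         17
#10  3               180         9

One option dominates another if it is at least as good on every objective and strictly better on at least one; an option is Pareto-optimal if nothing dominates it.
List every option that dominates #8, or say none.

#2, #10

#2: warranty 8≥3, price 291≤338, crew size 9≤18 — dominates #8.
#10: warranty 3≥3, price 180≤338, crew size 9≤18 — dominates #8.
Others (#1, #3, #4, #5, #6, #7, #9) are each worse than #8 on at least one objective.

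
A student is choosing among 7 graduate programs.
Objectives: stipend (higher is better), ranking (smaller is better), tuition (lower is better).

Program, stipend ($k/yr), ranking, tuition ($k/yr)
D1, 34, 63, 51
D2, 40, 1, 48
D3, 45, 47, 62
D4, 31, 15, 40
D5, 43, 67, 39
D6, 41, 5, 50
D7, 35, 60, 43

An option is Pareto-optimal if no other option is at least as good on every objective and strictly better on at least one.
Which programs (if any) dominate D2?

none

D1: worse on stipend (34 vs 40).
D3: worse on ranking (47 vs 1).
D4: worse on stipend (31 vs 40).
D5: worse on ranking (67 vs 1).
D6: worse on ranking (5 vs 1).
D7: worse on stipend (35 vs 40).
No option dominates D2.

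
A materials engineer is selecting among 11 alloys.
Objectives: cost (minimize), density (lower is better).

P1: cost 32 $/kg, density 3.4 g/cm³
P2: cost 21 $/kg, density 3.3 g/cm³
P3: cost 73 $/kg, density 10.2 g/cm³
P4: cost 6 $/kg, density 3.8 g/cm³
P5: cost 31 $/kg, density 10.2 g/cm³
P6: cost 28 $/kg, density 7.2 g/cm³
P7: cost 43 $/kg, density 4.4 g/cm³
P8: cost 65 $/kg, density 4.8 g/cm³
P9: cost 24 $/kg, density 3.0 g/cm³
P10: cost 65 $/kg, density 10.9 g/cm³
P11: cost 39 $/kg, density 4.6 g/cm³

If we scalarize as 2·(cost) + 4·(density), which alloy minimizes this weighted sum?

P1: 2·32 + 4·3.4 = 77.6
P2: 2·21 + 4·3.3 = 55.2
P3: 2·73 + 4·10.2 = 186.8
P4: 2·6 + 4·3.8 = 27.2
P5: 2·31 + 4·10.2 = 102.8
P6: 2·28 + 4·7.2 = 84.8
P7: 2·43 + 4·4.4 = 103.6
P8: 2·65 + 4·4.8 = 149.2
P9: 2·24 + 4·3.0 = 60.0
P10: 2·65 + 4·10.9 = 173.6
P11: 2·39 + 4·4.6 = 96.4
Lowest: P4 at 27.2.

P4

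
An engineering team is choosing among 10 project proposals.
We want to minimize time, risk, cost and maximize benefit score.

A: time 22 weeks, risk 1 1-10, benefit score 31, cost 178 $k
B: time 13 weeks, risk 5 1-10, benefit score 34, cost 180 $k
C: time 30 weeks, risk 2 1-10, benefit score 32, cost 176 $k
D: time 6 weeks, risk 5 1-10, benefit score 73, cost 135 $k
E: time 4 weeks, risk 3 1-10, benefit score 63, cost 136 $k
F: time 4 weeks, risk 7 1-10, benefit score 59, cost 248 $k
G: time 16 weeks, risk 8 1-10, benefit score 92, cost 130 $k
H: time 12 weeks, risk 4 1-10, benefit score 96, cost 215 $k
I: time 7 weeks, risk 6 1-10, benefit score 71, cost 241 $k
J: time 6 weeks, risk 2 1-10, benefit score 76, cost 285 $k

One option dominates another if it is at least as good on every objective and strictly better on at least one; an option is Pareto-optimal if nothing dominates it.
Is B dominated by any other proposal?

Yes

D vs B: time 6≤13, risk 5≤5, benefit score 73≥34, cost 135≤180 — D is at least as good on every objective and strictly better on at least one, so D dominates B.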